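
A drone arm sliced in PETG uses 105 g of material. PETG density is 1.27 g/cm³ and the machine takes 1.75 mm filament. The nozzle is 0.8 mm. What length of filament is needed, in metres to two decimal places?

34.37 m

Volume = 105 g / 1.27 g·cm⁻³ = 82.6772 cm³ = 82677.2 mm³.
Filament cross-section = π × (1.75/2)² = 2.4053 mm².
Length = 82677.2 / 2.4053 = 34372.93 mm = 34.37 m.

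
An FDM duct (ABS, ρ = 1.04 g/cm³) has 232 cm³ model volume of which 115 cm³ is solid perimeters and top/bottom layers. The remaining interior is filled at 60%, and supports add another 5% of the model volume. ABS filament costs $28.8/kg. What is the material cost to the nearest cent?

$5.89

Infill region = 232 − 115 = 117 cm³.
Infill deposited = 0.60 × 117, so 70.2 cm³.
Support = 0.05 × 232, so 11.6 cm³.
Deposited volume: 115 + 70.2 + 11.6 → 196.8 cm³.
Mass = 196.8 × 1.04 = 204.672 g.
At $28.8/kg: 204.672/1000 × 28.8 = $5.89.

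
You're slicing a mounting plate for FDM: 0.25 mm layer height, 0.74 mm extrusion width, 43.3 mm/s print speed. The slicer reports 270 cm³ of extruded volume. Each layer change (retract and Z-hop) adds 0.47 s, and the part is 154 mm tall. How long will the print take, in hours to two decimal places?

Line area = 0.25 × 0.74 = 0.185 mm².
Total extruded path = 270000/0.185 = 1459459.5 mm.
Print-move time = 1459459.5 / 43.3, so 33705.8 s.
Layers = ⌈154/0.25⌉ = 616.
Non-print overhead = 616 × 0.47, so 289.52 s.
Altogether 33705.8 + 289.52 = 33995.32 s, i.e. 9.44 hours.

9.44 hours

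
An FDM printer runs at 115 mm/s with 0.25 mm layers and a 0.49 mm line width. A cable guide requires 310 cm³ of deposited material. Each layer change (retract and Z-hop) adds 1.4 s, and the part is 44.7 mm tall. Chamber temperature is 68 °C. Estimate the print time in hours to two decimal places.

6.18 hours

Extrusion cross-section = 0.25 × 0.49, so 0.1225 mm².
Total extruded path = 310000/0.1225 = 2530612.2 mm.
Extrusion time: 2530612.2 / 115 → 22005.3 s.
Layers = ⌈44.7/0.25⌉ = 179.
Z-hop total = 179 × 1.4, so 250.6 s.
Altogether 22005.3 + 250.6 = 22255.9 s, i.e. 6.18 hours.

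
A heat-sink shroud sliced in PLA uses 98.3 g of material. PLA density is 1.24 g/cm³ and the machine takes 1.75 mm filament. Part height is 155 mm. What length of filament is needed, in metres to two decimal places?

Volume = 98.3 g / 1.24 g·cm⁻³ = 79.2742 cm³ = 79274.2 mm³.
Filament cross-section = π × (1.75/2)² = 2.4053 mm².
L = V/A = 79274.2/2.4053 = 32958.13 mm → 32.96 m.

32.96 m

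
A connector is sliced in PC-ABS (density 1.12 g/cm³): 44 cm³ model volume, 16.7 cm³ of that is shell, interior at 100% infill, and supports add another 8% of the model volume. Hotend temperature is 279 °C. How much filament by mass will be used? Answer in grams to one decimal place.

Volume inside the shell = 44 − 16.7 = 27.3 cm³.
Infill deposited = 1.00 × 27.3 = 27.3 cm³.
Support = 0.08 × 44 = 3.52 cm³.
Total extruded = 16.7 + 27.3 + 3.52 = 47.52 cm³.
Mass: 47.52 × 1.12 → 53.2224 g.

53.2 g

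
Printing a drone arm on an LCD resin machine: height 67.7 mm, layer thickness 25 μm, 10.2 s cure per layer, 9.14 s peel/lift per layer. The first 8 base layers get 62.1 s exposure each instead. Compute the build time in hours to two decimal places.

Layers = ⌈67.7/0.025⌉ = 2708.
Bottom layers: 8 × (62.1 + 9.14) → 569.92 s.
Normal layers = 2700 × (10.2 + 9.14), so 52218 s.
Total = 569.92 + 52218 = 52787.92 s = 14.66 hours.

14.66 hours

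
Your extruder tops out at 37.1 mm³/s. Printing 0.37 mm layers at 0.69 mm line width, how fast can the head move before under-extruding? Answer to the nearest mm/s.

145 mm/s

A = 0.37 × 0.69 = 0.2553 mm².
v_max = Q/A = 37.1/0.2553 = 145.32 mm/s → 145 mm/s.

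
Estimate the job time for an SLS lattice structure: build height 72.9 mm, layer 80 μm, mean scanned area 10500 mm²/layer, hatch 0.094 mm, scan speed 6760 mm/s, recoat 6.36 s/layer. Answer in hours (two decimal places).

Number of layers: 72.9 / 0.08 → 912 (rounded up).
Per-layer scan distance = 10500 / 0.094 = 111702.1 mm.
Per-layer scan time = 111702.1 / 6760 = 16.524 s.
Layer cycle = 16.524 + 6.36 = 22.884 s.
912 layers × 22.884 s/layer = 20870.208 s, i.e. 5.80 hours.

5.80 hours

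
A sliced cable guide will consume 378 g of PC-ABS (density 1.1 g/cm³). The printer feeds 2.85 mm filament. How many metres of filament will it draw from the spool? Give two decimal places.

53.87 m

Extruded volume: 378/1.1 = 343.6364 cm³ (343636.4 mm³).
Filament cross-section = π × (2.85/2)² = 6.3794 mm².
Length = 343636.4 / 6.3794 = 53866.57 mm = 53.87 m.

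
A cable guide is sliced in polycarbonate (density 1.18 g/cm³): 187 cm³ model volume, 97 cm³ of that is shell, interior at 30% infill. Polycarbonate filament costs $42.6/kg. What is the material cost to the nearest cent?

Interior volume: 187 − 97 → 90 cm³.
Deposited infill = 0.30 × 90, so 27 cm³.
Total extruded = 97 + 27, so 124 cm³.
Mass = 124 × 1.18 = 146.32 g.
Cost = 146.32 g / 1000 × $42.6/kg = $6.23.

$6.23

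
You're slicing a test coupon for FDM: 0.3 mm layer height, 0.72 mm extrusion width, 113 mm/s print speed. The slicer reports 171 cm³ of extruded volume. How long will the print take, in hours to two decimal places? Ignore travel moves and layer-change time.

1.95 hours

Extrusion cross-section = 0.3 × 0.72 = 0.216 mm².
Toolpath length = 171 cm³ / 0.216 mm² = 171000 / 0.216 = 791666.7 mm.
Time extruding = 791666.7 / 113, so 7005.9 s.
7005.9 s = 1.95 hours.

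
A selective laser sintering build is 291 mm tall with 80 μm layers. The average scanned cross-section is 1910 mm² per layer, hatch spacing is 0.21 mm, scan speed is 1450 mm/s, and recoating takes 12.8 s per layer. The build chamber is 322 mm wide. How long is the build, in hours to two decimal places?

19.27 hours

Layer count = ceil(291 / 0.08) = 3638.
Hatch length per layer = 1910 / 0.21, so 9095.2 mm.
Scan time per layer: 9095.2 / 1450 → 6.2726 s.
Time per layer = 6.2726 + 12.8 = 19.0726 s.
Total: 3638 × 19.0726 s = 69386.1188 s → 19.27 hours.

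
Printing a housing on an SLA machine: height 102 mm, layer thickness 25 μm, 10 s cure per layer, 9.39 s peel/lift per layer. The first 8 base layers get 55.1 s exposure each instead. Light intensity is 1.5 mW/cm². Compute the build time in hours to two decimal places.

Layer count = ceil(102 / 0.025) = 4080.
Bottom layers = 8 × (55.1 + 9.39) = 515.92 s.
Remaining layers = 4072 × (10 + 9.39), so 78956.08 s.
Sum: 515.92 + 78956.08 = 79472 s → 22.08 hours.

22.08 hours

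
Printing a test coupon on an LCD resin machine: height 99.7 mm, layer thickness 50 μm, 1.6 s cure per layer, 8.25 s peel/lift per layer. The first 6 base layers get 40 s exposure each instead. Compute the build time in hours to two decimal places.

Number of layers: 99.7 / 0.05 → 1994 (rounded up).
Bottom layers: 6 × (40 + 8.25) → 289.5 s.
Normal layers = 1988 × (1.6 + 8.25) = 19581.8 s.
Sum: 289.5 + 19581.8 = 19871.3 s → 5.52 hours.

5.52 hours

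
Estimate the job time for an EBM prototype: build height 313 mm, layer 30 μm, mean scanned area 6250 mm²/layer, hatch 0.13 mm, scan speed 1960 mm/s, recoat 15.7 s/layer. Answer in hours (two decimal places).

116.60 hours

Number of layers: 313 / 0.03 → 10434 (rounded up).
Per-layer scan distance = 6250 / 0.13, so 48076.9 mm.
Beam time per layer = 48076.9 / 1960, so 24.529 s.
Per-layer time = 24.529 + 15.7, so 40.229 s.
10434 layers × 40.229 s/layer = 419749.386 s, i.e. 116.60 hours.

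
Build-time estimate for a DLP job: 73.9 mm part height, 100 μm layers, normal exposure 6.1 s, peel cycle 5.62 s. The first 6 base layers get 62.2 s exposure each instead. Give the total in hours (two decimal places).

Layers = ⌈73.9/0.1⌉ = 739.
Burn-in layers = 6 × (62.2 + 5.62) = 406.92 s.
Remaining layers = 733 × (6.1 + 5.62) = 8590.76 s.
Sum: 406.92 + 8590.76 = 8997.68 s → 2.50 hours.

2.50 hours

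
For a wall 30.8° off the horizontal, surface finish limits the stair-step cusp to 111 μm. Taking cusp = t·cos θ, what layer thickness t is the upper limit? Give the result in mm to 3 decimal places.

0.129 mm

t = h_c / cos θ = 0.111 / 0.8590 = 0.129 mm.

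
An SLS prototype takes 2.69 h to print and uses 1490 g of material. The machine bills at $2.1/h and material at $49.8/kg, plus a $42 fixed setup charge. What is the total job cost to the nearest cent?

$121.85

Time charge: 2.1 × 2.69 → $5.649.
Material charge = 49.8 × 1490/1000 = $74.202.
Adding setup: 5.649 + 74.202 + 42 → 121.851 ≈ $121.85.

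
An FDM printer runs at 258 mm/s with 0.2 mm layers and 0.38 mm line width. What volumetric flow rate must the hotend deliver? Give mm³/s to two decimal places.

19.61

Bead cross-section = 0.2 × 0.38 = 0.076 mm².
Volumetric flow = 258 × 0.076 = 19.61 mm³/s.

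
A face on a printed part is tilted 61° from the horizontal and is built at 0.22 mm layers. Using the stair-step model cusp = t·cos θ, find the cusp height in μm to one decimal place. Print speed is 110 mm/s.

cos(61°) = 0.4848, so cusp = 0.22 × 0.4848 = 0.106656 mm → 106.7 μm.

106.7 μm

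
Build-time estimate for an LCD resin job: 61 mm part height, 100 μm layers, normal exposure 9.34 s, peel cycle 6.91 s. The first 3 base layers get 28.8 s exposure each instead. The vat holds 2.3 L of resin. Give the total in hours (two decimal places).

Layer count = ceil(61 / 0.1) = 610.
Burn-in layers = 3 × (28.8 + 6.91), so 107.13 s.
Regular layers: 607 × (9.34 + 6.91) → 9863.75 s.
Sum: 107.13 + 9863.75 = 9970.88 s → 2.77 hours.

2.77 hours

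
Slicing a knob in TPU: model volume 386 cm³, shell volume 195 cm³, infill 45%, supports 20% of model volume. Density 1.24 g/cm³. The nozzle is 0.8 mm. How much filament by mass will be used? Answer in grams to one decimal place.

444.1 g

Volume inside the shell = 386 − 195 = 191 cm³.
Deposited infill: 0.45 × 191 → 85.95 cm³.
Support = 0.20 × 386, so 77.2 cm³.
Deposited volume = 195 + 85.95 + 77.2, so 358.15 cm³.
Mass = 358.15 × 1.24 = 444.106 g.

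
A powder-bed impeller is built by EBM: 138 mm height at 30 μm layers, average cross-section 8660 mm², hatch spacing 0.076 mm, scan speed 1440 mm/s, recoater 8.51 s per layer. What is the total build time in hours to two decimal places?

Layers = ⌈138/0.03⌉ = 4600.
Scan path per layer = 8660 / 0.076 = 113947.4 mm.
Scan time per layer = 113947.4 / 1440 = 79.1301 s.
Time per layer = 79.1301 + 8.51 = 87.6401 s.
4600 layers × 87.6401 s/layer = 403144.46 s, i.e. 111.98 hours.

111.98 hours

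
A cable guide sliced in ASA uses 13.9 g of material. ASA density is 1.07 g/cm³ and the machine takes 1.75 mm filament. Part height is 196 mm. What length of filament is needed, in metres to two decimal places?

Volume = 13.9 g / 1.07 g·cm⁻³ = 12.9907 cm³ = 12990.7 mm³.
Filament cross-section = π × (1.75/2)² = 2.4053 mm².
Length = 12990.7 / 2.4053 = 5400.86 mm = 5.40 m.

5.40 m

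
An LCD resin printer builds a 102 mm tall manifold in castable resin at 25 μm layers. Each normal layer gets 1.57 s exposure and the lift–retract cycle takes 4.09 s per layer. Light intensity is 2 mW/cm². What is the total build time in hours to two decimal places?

Layer count = ceil(102 / 0.025) = 4080.
Per-layer time: 1.57 + 4.09 → 5.66 s.
Total = 4080 × 5.66 = 23092.8 s = 6.41 hours.

6.41 hours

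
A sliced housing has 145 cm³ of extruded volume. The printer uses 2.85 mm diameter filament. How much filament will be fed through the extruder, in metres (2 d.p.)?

A = π r² = π × 1.425² = 6.3794 mm².
Length = 145 cm³ / 6.3794 mm² = 145000 / 6.3794 = 22729.41 mm = 22.73 m.

22.73 m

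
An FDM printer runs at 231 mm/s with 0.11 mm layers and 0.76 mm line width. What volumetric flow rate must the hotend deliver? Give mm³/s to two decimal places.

A: 0.11 × 0.76 → 0.0836 mm².
Volumetric flow = 231 × 0.0836 = 19.31 mm³/s.

19.31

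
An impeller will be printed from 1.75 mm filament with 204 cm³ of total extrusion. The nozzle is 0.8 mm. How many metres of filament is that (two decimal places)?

Cross-section of 1.75 mm filament: π·(1.75/2)² = 2.4053 mm².
Length = 204 cm³ / 2.4053 mm² = 204000 / 2.4053 = 84812.71 mm = 84.81 m.

84.81 m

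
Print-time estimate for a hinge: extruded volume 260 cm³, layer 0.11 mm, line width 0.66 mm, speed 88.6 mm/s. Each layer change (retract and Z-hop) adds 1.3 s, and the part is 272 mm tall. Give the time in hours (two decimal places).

12.12 hours

Line area: 0.11 × 0.66 → 0.0726 mm².
Toolpath length = 260 cm³ / 0.0726 mm² = 260000 / 0.0726 = 3581267.2 mm.
Print-move time = 3581267.2 / 88.6 = 40420.6 s.
Layers = ⌈272/0.11⌉ = 2473.
Layer-change overhead: 2473 × 1.3 → 3214.9 s.
Total = 40420.6 + 3214.9 = 43635.5 s = 12.12 hours.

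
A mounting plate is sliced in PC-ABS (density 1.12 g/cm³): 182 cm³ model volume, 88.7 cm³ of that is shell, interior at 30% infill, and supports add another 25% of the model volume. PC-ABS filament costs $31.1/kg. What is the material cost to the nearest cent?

Interior volume = 182 − 88.7 = 93.3 cm³.
Deposited infill = 0.30 × 93.3 = 27.99 cm³.
Support: 0.25 × 182 → 45.5 cm³.
Deposited volume: 88.7 + 27.99 + 45.5 → 162.19 cm³.
Mass = 162.19 × 1.12, so 181.6528 g.
Cost = 181.6528 g / 1000 × $31.1/kg = $5.65.

$5.65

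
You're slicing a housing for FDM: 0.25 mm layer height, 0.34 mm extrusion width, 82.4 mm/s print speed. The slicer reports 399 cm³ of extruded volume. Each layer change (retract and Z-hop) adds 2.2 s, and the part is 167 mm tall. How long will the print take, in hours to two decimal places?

16.23 hours

Extrusion cross-section: 0.25 × 0.34 → 0.085 mm².
Toolpath length = 399 cm³ / 0.085 mm² = 399000 / 0.085 = 4694117.6 mm.
Print-move time = 4694117.6 / 82.4 = 56967.4 s.
Layers = ⌈167/0.25⌉ = 668.
Layer-change overhead = 668 × 2.2 = 1469.6 s.
Altogether 56967.4 + 1469.6 = 58437 s, i.e. 16.23 hours.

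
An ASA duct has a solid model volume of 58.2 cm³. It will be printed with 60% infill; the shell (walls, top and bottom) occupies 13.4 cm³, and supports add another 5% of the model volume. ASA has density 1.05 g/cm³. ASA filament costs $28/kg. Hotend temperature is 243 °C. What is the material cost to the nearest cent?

Interior volume: 58.2 − 13.4 → 44.8 cm³.
Deposited infill: 0.60 × 44.8 → 26.88 cm³.
Support = 0.05 × 58.2, so 2.91 cm³.
Deposited volume: 13.4 + 26.88 + 2.91 → 43.19 cm³.
Mass: 43.19 × 1.05 → 45.3495 g.
Cost = 45.3495 g / 1000 × $28/kg = $1.27.

$1.27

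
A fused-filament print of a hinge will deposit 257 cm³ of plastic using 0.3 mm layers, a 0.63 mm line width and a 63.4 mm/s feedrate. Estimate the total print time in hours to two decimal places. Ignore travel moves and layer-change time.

5.96 hours

Extrusion cross-section = 0.3 × 0.63 = 0.189 mm².
Total extruded path = 257000/0.189 = 1359788.4 mm.
Time extruding: 1359788.4 / 63.4 → 21447.8 s.
21447.8 s = 5.96 hours.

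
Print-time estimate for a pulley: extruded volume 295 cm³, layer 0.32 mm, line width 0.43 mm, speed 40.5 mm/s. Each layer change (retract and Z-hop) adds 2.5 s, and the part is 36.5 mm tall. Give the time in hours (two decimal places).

14.78 hours

Bead cross-section = 0.32 × 0.43 = 0.1376 mm².
Toolpath length = 295 cm³ / 0.1376 mm² = 295000 / 0.1376 = 2143895.3 mm.
Print-move time = 2143895.3 / 40.5 = 52935.7 s.
Layer count = ceil(36.5 / 0.32) = 115.
Layer-change overhead: 115 × 2.5 → 287.5 s.
Altogether 52935.7 + 287.5 = 53223.2 s, i.e. 14.78 hours.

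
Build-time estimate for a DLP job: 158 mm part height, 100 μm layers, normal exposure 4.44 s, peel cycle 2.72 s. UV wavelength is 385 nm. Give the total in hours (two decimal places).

3.14 hours

Layers = ⌈158/0.1⌉ = 1580.
Per-layer time: 4.44 + 2.72 → 7.16 s.
Total = 1580 × 7.16 = 11312.8 s = 3.14 hours.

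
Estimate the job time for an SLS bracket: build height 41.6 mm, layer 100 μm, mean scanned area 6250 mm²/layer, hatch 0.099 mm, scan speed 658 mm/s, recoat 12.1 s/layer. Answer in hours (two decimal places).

Layer count = ceil(41.6 / 0.1) = 416.
Per-layer scan distance = 6250 / 0.099, so 63131.3 mm.
Laser time per layer = 63131.3 / 658 = 95.9442 s.
Per-layer time: 95.9442 + 12.1 → 108.0442 s.
Total: 416 × 108.0442 s = 44946.3872 s → 12.49 hours.

12.49 hours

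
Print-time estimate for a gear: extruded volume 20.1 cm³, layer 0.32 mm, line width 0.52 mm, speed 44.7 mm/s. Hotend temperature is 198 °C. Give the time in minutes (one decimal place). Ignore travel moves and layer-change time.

45.0 minutes

Line area: 0.32 × 0.52 → 0.1664 mm².
Total extruded path = 20100/0.1664 = 120793.3 mm.
Time extruding = 120793.3 / 44.7, so 2702.3 s.
That's 2702.3 s → 45.0 minutes.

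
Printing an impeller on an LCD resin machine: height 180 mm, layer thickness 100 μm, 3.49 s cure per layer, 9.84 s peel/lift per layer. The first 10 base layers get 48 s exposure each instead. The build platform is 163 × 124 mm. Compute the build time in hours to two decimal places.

Number of layers: 180 / 0.1 → 1800 (rounded up).
Base layers = 10 × (48 + 9.84), so 578.4 s.
Regular layers = 1790 × (3.49 + 9.84), so 23860.7 s.
Sum: 578.4 + 23860.7 = 24439.1 s → 6.79 hours.

6.79 hours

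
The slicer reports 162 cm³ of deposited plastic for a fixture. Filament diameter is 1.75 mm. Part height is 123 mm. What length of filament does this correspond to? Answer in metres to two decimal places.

67.35 m

Filament cross-section = π × (1.75/2)² = 2.4053 mm².
L = 162000 mm³ / 2.4053 mm² = 67351.27 mm, i.e. 67.35 m.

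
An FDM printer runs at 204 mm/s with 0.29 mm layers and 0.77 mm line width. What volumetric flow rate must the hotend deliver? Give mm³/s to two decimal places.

Bead cross-section: 0.29 × 0.77 → 0.2233 mm².
Volumetric flow = 204 × 0.2233 = 45.55 mm³/s.

45.55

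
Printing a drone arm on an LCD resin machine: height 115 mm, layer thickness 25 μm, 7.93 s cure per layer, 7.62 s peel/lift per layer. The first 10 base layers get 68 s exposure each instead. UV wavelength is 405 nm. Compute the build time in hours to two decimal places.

20.04 hours

Layers = ⌈115/0.025⌉ = 4600.
Burn-in layers = 10 × (68 + 7.62) = 756.2 s.
Normal layers: 4590 × (7.93 + 7.62) → 71374.5 s.
Sum: 756.2 + 71374.5 = 72130.7 s → 20.04 hours.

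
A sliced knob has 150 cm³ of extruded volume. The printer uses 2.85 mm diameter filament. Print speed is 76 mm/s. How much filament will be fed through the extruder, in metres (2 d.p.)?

Filament cross-section = π × (2.85/2)² = 6.3794 mm².
L = 150000 mm³ / 6.3794 mm² = 23513.18 mm, i.e. 23.51 m.

23.51 m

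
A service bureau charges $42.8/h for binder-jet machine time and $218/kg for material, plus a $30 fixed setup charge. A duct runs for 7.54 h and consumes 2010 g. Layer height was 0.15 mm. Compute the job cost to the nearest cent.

$790.89

Time charge = 42.8 × 7.54 = $322.712.
Material cost: 218 × 2010/1000 → $438.18.
Adding setup: 322.712 + 438.18 + 30 → 790.892 ≈ $790.89.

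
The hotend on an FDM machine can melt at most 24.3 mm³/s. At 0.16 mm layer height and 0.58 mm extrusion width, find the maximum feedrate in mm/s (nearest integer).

Bead cross-section = 0.16 × 0.58, so 0.0928 mm².
v_max = Q/A = 24.3/0.0928 = 261.85 mm/s → 262 mm/s.

262 mm/s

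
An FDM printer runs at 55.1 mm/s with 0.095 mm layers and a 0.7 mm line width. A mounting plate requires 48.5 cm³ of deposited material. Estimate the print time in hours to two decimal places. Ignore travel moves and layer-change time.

Line area: 0.095 × 0.7 → 0.0665 mm².
Toolpath length = 48.5 cm³ / 0.0665 mm² = 48500 / 0.0665 = 729323.3 mm.
Extrusion time = 729323.3 / 55.1 = 13236.4 s.
13236.4 s = 3.68 hours.

3.68 hours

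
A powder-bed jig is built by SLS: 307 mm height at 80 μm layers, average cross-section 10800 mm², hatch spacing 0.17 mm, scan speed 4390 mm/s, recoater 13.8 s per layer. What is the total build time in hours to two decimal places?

Layers = ⌈307/0.08⌉ = 3838.
Hatch length per layer = 10800 / 0.17 = 63529.4 mm.
Laser time per layer: 63529.4 / 4390 → 14.4714 s.
Layer cycle = 14.4714 + 13.8 = 28.2714 s.
3838 layers × 28.2714 s/layer = 108505.6332 s, i.e. 30.14 hours.

30.14 hours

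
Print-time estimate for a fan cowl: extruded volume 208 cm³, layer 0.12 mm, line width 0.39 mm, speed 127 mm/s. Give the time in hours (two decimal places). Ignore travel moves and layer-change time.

Line area = 0.12 × 0.39 = 0.0468 mm².
Toolpath length = 208 cm³ / 0.0468 mm² = 208000 / 0.0468 = 4444444.4 mm.
Time extruding: 4444444.4 / 127 → 34995.6 s.
34995.6 s = 9.72 hours.

9.72 hours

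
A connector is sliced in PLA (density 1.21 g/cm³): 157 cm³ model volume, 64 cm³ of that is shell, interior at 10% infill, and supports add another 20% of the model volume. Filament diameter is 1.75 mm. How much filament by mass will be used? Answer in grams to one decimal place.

126.7 g

Interior volume = 157 − 64 = 93 cm³.
Deposited infill = 0.10 × 93 = 9.3 cm³.
Support = 0.20 × 157, so 31.4 cm³.
Deposited volume = 64 + 9.3 + 31.4, so 104.7 cm³.
Mass: 104.7 × 1.21 → 126.687 g.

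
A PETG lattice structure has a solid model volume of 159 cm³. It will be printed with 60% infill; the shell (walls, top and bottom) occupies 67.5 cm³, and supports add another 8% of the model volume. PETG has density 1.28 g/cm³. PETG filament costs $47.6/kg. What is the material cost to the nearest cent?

Interior volume: 159 − 67.5 → 91.5 cm³.
Infill volume = 0.60 × 91.5, so 54.9 cm³.
Support = 0.08 × 159 = 12.72 cm³.
Total printed volume = 67.5 + 54.9 + 12.72 = 135.12 cm³.
Mass: 135.12 × 1.28 → 172.9536 g.
At $47.6/kg: 172.9536/1000 × 47.6 = $8.23.

$8.23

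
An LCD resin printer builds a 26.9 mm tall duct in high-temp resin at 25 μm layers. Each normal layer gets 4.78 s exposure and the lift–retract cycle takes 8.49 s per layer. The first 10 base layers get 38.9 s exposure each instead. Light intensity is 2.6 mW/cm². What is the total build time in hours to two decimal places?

Layer count = ceil(26.9 / 0.025) = 1076.
Bottom layers = 10 × (38.9 + 8.49) = 473.9 s.
Regular layers = 1066 × (4.78 + 8.49) = 14145.82 s.
Total = 473.9 + 14145.82 = 14619.72 s = 4.06 hours.

4.06 hours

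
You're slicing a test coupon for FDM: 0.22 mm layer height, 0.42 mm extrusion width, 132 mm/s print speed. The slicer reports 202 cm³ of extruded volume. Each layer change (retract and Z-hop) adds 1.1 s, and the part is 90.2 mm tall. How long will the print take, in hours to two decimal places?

4.73 hours

Line area = 0.22 × 0.42, so 0.0924 mm².
Toolpath length = 202 cm³ / 0.0924 mm² = 202000 / 0.0924 = 2186147.2 mm.
Time extruding = 2186147.2 / 132, so 16561.7 s.
Number of layers: 90.2 / 0.22 → 410 (rounded up).
Non-print overhead = 410 × 1.1 = 451 s.
Altogether 16561.7 + 451 = 17012.7 s, i.e. 4.73 hours.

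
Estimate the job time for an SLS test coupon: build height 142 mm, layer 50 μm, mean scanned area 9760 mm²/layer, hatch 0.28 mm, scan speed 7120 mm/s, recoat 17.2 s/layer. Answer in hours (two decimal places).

17.43 hours

Number of layers: 142 / 0.05 → 2840 (rounded up).
Per-layer scan distance: 9760 / 0.28 → 34857.1 mm.
Scan time per layer = 34857.1 / 7120, so 4.8957 s.
Time per layer = 4.8957 + 17.2, so 22.0957 s.
2840 layers × 22.0957 s/layer = 62751.788 s, i.e. 17.43 hours.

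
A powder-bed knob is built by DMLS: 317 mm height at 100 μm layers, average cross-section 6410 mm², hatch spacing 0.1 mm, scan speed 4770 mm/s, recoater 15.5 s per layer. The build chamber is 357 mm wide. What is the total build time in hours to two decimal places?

Layers = ⌈317/0.1⌉ = 3170.
Scan path per layer = 6410 / 0.1 = 64100 mm.
Scan time per layer: 64100 / 4770 → 13.4382 s.
Time per layer: 13.4382 + 15.5 → 28.9382 s.
Build time = 3170 × 28.9382 = 91734.094 s = 25.48 hours.

25.48 hours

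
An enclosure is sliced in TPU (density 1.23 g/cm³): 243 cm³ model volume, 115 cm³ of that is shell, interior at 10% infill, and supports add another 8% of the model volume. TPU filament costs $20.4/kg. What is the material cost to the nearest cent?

Interior volume: 243 − 115 → 128 cm³.
Infill volume = 0.10 × 128, so 12.8 cm³.
Support: 0.08 × 243 → 19.44 cm³.
Deposited volume = 115 + 12.8 + 19.44 = 147.24 cm³.
Mass = 147.24 × 1.23 = 181.1052 g.
At $20.4/kg: 181.1052/1000 × 20.4 = $3.69.

$3.69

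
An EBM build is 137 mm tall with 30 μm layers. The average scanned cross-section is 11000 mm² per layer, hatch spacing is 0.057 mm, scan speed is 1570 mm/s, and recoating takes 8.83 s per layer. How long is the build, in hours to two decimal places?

Layer count = ceil(137 / 0.03) = 4567.
Scan path per layer: 11000 / 0.057 → 192982.5 mm.
Scan time per layer = 192982.5 / 1570 = 122.9188 s.
Per-layer time: 122.9188 + 8.83 → 131.7488 s.
Build time = 4567 × 131.7488 = 601696.7696 s = 167.14 hours.

167.14 hours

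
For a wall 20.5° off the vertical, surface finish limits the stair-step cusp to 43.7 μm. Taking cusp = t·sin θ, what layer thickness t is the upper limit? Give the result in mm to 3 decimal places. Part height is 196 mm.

t = h_c / sin θ = 0.0437 / 0.3502 = 0.125 mm.

0.125 mm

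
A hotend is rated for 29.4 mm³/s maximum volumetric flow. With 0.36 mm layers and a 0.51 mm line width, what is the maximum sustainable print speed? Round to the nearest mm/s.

A = 0.36 × 0.51 = 0.1836 mm².
Max speed = 29.4 / 0.1836 = 160.13 ≈ 160 mm/s.

160 mm/s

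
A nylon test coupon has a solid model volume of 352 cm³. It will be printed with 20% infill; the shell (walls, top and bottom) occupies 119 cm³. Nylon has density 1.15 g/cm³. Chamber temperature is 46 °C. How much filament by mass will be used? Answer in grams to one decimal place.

Interior volume = 352 − 119 = 233 cm³.
Deposited infill = 0.20 × 233 = 46.6 cm³.
Total printed volume = 119 + 46.6, so 165.6 cm³.
Mass: 165.6 × 1.15 → 190.44 g.

190.4 g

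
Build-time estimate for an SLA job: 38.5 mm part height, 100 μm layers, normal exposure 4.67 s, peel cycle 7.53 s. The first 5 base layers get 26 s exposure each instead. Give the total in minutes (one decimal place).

80.1 minutes

Layer count = ceil(38.5 / 0.1) = 385.
Bottom layers = 5 × (26 + 7.53), so 167.65 s.
Remaining layers = 380 × (4.67 + 7.53) = 4636 s.
Total = 167.65 + 4636 = 4803.65 s = 80.1 minutes.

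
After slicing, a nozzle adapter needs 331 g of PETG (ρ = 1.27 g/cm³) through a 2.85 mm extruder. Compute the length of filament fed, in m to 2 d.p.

Volume = 331 g / 1.27 g·cm⁻³ = 260.6299 cm³ = 260629.9 mm³.
Filament cross-section = π × (2.85/2)² = 6.3794 mm².
Length = 260629.9 / 6.3794 = 40854.92 mm = 40.85 m.

40.85 m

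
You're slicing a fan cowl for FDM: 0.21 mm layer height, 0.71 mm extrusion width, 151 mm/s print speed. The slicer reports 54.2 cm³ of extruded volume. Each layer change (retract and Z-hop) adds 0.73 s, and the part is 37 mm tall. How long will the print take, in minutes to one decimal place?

42.3 minutes

Line area = 0.21 × 0.71, so 0.1491 mm².
Toolpath length = 54.2 cm³ / 0.1491 mm² = 54200 / 0.1491 = 363514.4 mm.
Time extruding = 363514.4 / 151, so 2407.4 s.
Number of layers: 37 / 0.21 → 177 (rounded up).
Z-hop total = 177 × 0.73, so 129.21 s.
Altogether 2407.4 + 129.21 = 2536.61 s, i.e. 42.3 minutes.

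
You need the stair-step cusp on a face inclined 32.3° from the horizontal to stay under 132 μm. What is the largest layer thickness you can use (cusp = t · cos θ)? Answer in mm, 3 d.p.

0.156 mm

t = h_c / cos θ = 0.132 / 0.8453 = 0.156 mm.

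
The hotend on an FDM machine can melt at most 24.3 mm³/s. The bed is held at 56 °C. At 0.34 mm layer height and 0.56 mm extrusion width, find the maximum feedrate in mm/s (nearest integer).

A: 0.34 × 0.56 → 0.1904 mm².
v_max = Q/A = 24.3/0.1904 = 127.63 mm/s → 128 mm/s.

128 mm/s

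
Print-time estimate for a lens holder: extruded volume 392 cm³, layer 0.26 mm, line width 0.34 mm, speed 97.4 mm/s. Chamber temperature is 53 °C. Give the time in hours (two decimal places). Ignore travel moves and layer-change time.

12.65 hours

Line area = 0.26 × 0.34 = 0.0884 mm².
Toolpath length = 392 cm³ / 0.0884 mm² = 392000 / 0.0884 = 4434389.1 mm.
Time extruding = 4434389.1 / 97.4 = 45527.6 s.
In the requested units: 45527.6 s = 12.65 hours.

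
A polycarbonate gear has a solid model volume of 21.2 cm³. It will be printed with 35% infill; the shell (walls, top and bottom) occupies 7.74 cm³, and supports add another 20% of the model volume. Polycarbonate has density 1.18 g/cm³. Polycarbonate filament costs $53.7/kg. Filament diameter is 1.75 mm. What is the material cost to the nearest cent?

$1.06

Infill region: 21.2 − 7.74 → 13.46 cm³.
Deposited infill = 0.35 × 13.46, so 4.711 cm³.
Support: 0.20 × 21.2 → 4.24 cm³.
Deposited volume = 7.74 + 4.711 + 4.24, so 16.691 cm³.
Mass: 16.691 × 1.18 → 19.69538 g.
At $53.7/kg: 19.69538/1000 × 53.7 = $1.06.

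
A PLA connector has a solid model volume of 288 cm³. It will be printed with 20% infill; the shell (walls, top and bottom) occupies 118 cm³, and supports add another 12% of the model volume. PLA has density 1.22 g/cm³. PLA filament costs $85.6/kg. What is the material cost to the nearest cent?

Interior volume = 288 − 118, so 170 cm³.
Infill volume = 0.20 × 170, so 34 cm³.
Support = 0.12 × 288, so 34.56 cm³.
Deposited volume = 118 + 34 + 34.56, so 186.56 cm³.
Mass: 186.56 × 1.22 → 227.6032 g.
Cost = 227.6032 g / 1000 × $85.6/kg = $19.48.

$19.48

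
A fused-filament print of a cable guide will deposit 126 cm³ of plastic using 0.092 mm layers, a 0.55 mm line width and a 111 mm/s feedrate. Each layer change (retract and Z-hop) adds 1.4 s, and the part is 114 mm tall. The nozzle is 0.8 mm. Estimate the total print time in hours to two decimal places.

6.71 hours

Line area = 0.092 × 0.55, so 0.0506 mm².
Total extruded path = 126000/0.0506 = 2490118.6 mm.
Extrusion time: 2490118.6 / 111 → 22433.5 s.
Number of layers: 114 / 0.092 → 1240 (rounded up).
Layer-change overhead = 1240 × 1.4, so 1736 s.
Altogether 22433.5 + 1736 = 24169.5 s, i.e. 6.71 hours.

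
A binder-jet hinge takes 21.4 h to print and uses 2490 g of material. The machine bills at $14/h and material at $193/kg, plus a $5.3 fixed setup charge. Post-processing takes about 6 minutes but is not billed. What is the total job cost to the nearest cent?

$785.47

Machine cost = 14 × 21.4 = $299.60.
Material charge: 193 × 2490/1000 → $480.57.
Adding setup: 299.60 + 480.57 + 5.3 → $785.47.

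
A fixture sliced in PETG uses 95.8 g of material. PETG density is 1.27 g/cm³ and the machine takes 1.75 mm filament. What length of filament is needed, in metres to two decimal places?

31.36 m

Extruded volume: 95.8/1.27 = 75.4331 cm³ (75433.1 mm³).
Filament cross-section = π × (1.75/2)² = 2.4053 mm².
L = V/A = 75433.1/2.4053 = 31361.2 mm → 31.36 m.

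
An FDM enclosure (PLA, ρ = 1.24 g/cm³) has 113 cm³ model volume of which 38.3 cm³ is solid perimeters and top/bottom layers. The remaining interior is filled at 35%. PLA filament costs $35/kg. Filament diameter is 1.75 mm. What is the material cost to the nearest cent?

$2.80

Interior volume = 113 − 38.3, so 74.7 cm³.
Deposited infill = 0.35 × 74.7 = 26.145 cm³.
Total printed volume: 38.3 + 26.145 → 64.445 cm³.
Mass = 64.445 × 1.24 = 79.9118 g.
At $35/kg: 79.9118/1000 × 35 = $2.80.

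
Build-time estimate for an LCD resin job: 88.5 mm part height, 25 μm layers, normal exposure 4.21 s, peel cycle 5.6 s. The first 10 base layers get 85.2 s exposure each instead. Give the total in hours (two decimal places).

9.87 hours

Layers = ⌈88.5/0.025⌉ = 3540.
Base layers: 10 × (85.2 + 5.6) → 908 s.
Normal layers: 3530 × (4.21 + 5.6) → 34629.3 s.
Sum: 908 + 34629.3 = 35537.3 s → 9.87 hours.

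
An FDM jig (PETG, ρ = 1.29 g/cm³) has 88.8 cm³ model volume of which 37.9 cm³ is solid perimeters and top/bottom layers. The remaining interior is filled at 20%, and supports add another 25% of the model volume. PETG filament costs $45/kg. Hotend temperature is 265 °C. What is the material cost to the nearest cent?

$4.08

Interior volume: 88.8 − 37.9 → 50.9 cm³.
Infill volume = 0.20 × 50.9, so 10.18 cm³.
Support = 0.25 × 88.8, so 22.2 cm³.
Total printed volume: 37.9 + 10.18 + 22.2 → 70.28 cm³.
Mass = 70.28 × 1.29 = 90.6612 g.
Cost = 90.6612 g / 1000 × $45/kg = $4.08.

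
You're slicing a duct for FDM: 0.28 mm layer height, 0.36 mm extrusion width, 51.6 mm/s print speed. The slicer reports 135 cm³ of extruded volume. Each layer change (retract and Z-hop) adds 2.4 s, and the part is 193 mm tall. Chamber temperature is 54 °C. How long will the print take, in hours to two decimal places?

Extrusion cross-section = 0.28 × 0.36, so 0.1008 mm².
Toolpath length = 135 cm³ / 0.1008 mm² = 135000 / 0.1008 = 1339285.7 mm.
Extrusion time = 1339285.7 / 51.6 = 25955.1 s.
Layers = ⌈193/0.28⌉ = 690.
Layer-change overhead = 690 × 2.4 = 1656 s.
Altogether 25955.1 + 1656 = 27611.1 s, i.e. 7.67 hours.

7.67 hours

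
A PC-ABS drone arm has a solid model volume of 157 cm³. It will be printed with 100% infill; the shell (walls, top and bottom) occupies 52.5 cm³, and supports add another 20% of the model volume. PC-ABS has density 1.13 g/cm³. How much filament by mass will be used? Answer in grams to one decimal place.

212.9 g

Volume inside the shell = 157 − 52.5 = 104.5 cm³.
Deposited infill = 1.00 × 104.5 = 104.5 cm³.
Support: 0.20 × 157 → 31.4 cm³.
Total extruded: 52.5 + 104.5 + 31.4 → 188.4 cm³.
Mass: 188.4 × 1.13 → 212.892 g.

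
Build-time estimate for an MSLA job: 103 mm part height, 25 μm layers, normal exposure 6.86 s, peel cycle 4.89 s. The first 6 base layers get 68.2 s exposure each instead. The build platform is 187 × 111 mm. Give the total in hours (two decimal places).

13.55 hours

Layer count = ceil(103 / 0.025) = 4120.
Base layers = 6 × (68.2 + 4.89) = 438.54 s.
Remaining layers = 4114 × (6.86 + 4.89), so 48339.5 s.
Sum: 438.54 + 48339.5 = 48778.04 s → 13.55 hours.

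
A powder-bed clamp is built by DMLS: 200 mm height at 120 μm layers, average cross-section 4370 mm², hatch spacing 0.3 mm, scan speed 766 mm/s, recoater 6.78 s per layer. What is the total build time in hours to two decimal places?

11.95 hours

Layers = ⌈200/0.12⌉ = 1667.
Hatch length per layer: 4370 / 0.3 → 14566.7 mm.
Per-layer scan time: 14566.7 / 766 → 19.0166 s.
Layer cycle = 19.0166 + 6.78 = 25.7966 s.
Total: 1667 × 25.7966 s = 43002.9322 s → 11.95 hours.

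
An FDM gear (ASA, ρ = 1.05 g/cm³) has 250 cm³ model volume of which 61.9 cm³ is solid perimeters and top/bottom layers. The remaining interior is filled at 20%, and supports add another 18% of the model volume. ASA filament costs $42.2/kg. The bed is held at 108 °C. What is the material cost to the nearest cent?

$6.40

Infill region = 250 − 61.9 = 188.1 cm³.
Deposited infill: 0.20 × 188.1 → 37.62 cm³.
Support = 0.18 × 250, so 45 cm³.
Total extruded: 61.9 + 37.62 + 45 → 144.52 cm³.
Mass: 144.52 × 1.05 → 151.746 g.
Cost = 151.746 g / 1000 × $42.2/kg = $6.40.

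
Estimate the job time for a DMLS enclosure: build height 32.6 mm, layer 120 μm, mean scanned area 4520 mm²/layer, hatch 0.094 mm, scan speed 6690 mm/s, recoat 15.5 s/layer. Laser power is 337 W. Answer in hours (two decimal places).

Layer count = ceil(32.6 / 0.12) = 272.
Scan path per layer: 4520 / 0.094 → 48085.1 mm.
Per-layer scan time: 48085.1 / 6690 → 7.1876 s.
Time per layer: 7.1876 + 15.5 → 22.6876 s.
Total: 272 × 22.6876 s = 6171.0272 s → 1.71 hours.

1.71 hours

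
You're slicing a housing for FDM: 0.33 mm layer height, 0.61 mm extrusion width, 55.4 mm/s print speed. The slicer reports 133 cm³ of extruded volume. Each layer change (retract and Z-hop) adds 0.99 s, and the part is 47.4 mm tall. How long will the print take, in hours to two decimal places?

3.35 hours

Extrusion cross-section = 0.33 × 0.61 = 0.2013 mm².
Total extruded path = 133000/0.2013 = 660705.4 mm.
Print-move time = 660705.4 / 55.4, so 11926.1 s.
Number of layers: 47.4 / 0.33 → 144 (rounded up).
Z-hop total = 144 × 0.99, so 142.56 s.
Total = 11926.1 + 142.56 = 12068.66 s = 3.35 hours.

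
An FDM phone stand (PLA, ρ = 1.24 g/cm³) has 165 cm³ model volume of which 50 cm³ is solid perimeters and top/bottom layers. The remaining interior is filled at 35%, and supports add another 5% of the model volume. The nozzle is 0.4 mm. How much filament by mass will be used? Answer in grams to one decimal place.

Infill region: 165 − 50 → 115 cm³.
Infill deposited = 0.35 × 115 = 40.25 cm³.
Support = 0.05 × 165 = 8.25 cm³.
Total printed volume: 50 + 40.25 + 8.25 → 98.5 cm³.
Mass = 98.5 × 1.24, so 122.14 g.

122.1 g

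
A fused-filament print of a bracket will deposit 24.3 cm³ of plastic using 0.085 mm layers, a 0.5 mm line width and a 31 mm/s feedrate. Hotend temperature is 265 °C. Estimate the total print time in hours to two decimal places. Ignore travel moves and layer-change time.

Extrusion cross-section = 0.085 × 0.5, so 0.0425 mm².
Total extruded path = 24300/0.0425 = 571764.7 mm.
Time extruding: 571764.7 / 31 → 18444 s.
That's 18444 s → 5.12 hours.

5.12 hours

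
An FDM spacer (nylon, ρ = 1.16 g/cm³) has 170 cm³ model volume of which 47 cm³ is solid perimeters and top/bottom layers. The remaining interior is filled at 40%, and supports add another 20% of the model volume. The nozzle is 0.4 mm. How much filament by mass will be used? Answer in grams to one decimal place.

151.0 g

Volume inside the shell = 170 − 47 = 123 cm³.
Deposited infill = 0.40 × 123 = 49.2 cm³.
Support: 0.20 × 170 → 34 cm³.
Total extruded = 47 + 49.2 + 34 = 130.2 cm³.
Mass = 130.2 × 1.16, so 151.032 g.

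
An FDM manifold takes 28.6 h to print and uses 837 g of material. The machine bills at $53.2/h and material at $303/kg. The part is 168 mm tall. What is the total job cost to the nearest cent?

$1775.13

Machine cost = 53.2 × 28.6 = $1521.52.
Material cost = 303 × 837/1000 = $253.611.
Job cost: 1521.52 + 253.611 = 1775.131 ≈ $1775.13.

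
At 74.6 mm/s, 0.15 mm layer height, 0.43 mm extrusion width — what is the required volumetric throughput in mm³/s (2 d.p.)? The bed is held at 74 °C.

Extrusion cross-section = 0.15 × 0.43 = 0.0645 mm².
Q = v·A = 74.6 × 0.0645 = 4.81 mm³/s.

4.81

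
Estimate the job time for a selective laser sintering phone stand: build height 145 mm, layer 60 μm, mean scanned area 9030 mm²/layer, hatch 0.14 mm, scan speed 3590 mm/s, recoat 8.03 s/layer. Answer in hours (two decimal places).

17.45 hours

Layer count = ceil(145 / 0.06) = 2417.
Per-layer scan distance: 9030 / 0.14 → 64500 mm.
Scan time per layer: 64500 / 3590 → 17.9666 s.
Layer cycle = 17.9666 + 8.03, so 25.9966 s.
2417 layers × 25.9966 s/layer = 62833.7822 s, i.e. 17.45 hours.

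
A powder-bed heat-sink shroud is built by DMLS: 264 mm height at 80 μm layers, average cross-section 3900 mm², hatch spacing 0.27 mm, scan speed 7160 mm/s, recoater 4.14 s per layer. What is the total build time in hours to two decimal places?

Layer count = ceil(264 / 0.08) = 3300.
Scan path per layer = 3900 / 0.27 = 14444.4 mm.
Laser time per layer = 14444.4 / 7160, so 2.0174 s.
Time per layer: 2.0174 + 4.14 → 6.1574 s.
Build time = 3300 × 6.1574 = 20319.42 s = 5.64 hours.

5.64 hours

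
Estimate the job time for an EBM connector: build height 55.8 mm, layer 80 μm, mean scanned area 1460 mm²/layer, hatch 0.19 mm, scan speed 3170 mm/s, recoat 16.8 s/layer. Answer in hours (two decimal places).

3.73 hours

Number of layers: 55.8 / 0.08 → 698 (rounded up).
Scan path per layer: 1460 / 0.19 → 7684.2 mm.
Per-layer scan time = 7684.2 / 3170, so 2.424 s.
Per-layer time: 2.424 + 16.8 → 19.224 s.
Total: 698 × 19.224 s = 13418.352 s → 3.73 hours.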